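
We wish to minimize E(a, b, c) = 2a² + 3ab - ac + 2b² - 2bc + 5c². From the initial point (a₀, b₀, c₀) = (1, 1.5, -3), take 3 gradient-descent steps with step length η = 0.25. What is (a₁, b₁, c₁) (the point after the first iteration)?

∇E = (4a + 3b - c, 3a + 4b - 2c, -a - 2b + 10c)
Step 1: at (1, 1.5, -3), ∇E = (11.5, 15, -34) → (1, 1.5, -3) − 0.25·(11.5, 15, -34) = (-1.875, -2.25, 5.5)

(-1.875, -2.25, 5.5)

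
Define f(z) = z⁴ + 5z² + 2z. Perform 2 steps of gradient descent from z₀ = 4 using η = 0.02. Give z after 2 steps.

f′(z) = 4z³ + 10z + 2
z₁ = 4 − 0.02·298 = -1.96
z₂ = -1.96 − 0.02·(-47.718144) = -1.00563712

-1.00563712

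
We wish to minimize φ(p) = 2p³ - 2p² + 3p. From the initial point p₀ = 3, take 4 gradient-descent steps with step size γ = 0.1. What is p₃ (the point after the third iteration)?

φ′(p) = 6p² - 4p + 3
Step 1: φ′(3) = 45; p₁ = 3 − 0.1·45 = -1.5
Step 2: φ′(-1.5) = 22.5; p₂ = -1.5 − 0.1·22.5 = -3.75
Step 3: φ′(-3.75) = 102.375; p₃ = -3.75 − 0.1·102.375 = -13.9875

-13.9875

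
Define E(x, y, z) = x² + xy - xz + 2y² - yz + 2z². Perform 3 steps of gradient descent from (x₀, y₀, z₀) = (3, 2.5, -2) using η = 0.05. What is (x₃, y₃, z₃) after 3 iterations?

(1.7634375, 0.821875, -0.5148125)

∇E = (2x + y - z, x + 4y - z, -x - y + 4z)
(x₁, y₁, z₁) = (3, 2.5, -2) − 0.05·(10.5, 15, -13.5) = (2.475, 1.75, -1.325)
(x₂, y₂, z₂) = (2.475, 1.75, -1.325) − 0.05·(8.025, 10.8, -9.525) = (2.07375, 1.21, -0.84875)
(x₃, y₃, z₃) = (2.07375, 1.21, -0.84875) − 0.05·(6.20625, 7.7625, -6.67875) = (1.7634375, 0.821875, -0.5148125)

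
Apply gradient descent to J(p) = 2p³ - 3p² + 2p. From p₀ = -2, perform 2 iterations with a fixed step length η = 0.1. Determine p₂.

-29.664

J′(p) = 6p² - 6p + 2
Step 1: J′(-2) = 38; p₁ = -2 − 0.1·38 = -5.8
Step 2: J′(-5.8) = 238.64; p₂ = -5.8 − 0.1·238.64 = -29.664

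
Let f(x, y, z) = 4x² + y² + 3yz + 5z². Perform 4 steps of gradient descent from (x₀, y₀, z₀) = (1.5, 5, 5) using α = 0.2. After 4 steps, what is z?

12.032

∇f = (8x, 2y + 3z, 3y + 10z)
Step 1: at (1.5, 5, 5), ∇f = (12, 25, 65) → (1.5, 5, 5) − 0.2·(12, 25, 65) = (-0.9, 0, -8)
Step 2: at (-0.9, 0, -8), ∇f = (-7.2, -24, -80) → (-0.9, 0, -8) − 0.2·(-7.2, -24, -80) = (0.54, 4.8, 8)
Step 3: at (0.54, 4.8, 8), ∇f = (4.32, 33.6, 94.4) → (0.54, 4.8, 8) − 0.2·(4.32, 33.6, 94.4) = (-0.324, -1.92, -10.88)
Step 4: at (-0.324, -1.92, -10.88), ∇f = (-2.592, -36.48, -114.56) → (-0.324, -1.92, -10.88) − 0.2·(-2.592, -36.48, -114.56) = (0.1944, 5.376, 12.032)
z = 12.032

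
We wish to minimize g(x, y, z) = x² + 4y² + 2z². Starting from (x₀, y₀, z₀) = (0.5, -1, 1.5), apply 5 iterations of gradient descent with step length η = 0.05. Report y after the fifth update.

-0.07776

∇g = (2x, 8y, 4z)
Step 1: at (0.5, -1, 1.5), ∇g = (1, -8, 6) → (0.5, -1, 1.5) − 0.05·(1, -8, 6) = (0.45, -0.6, 1.2)
Step 2: at (0.45, -0.6, 1.2), ∇g = (0.9, -4.8, 4.8) → (0.45, -0.6, 1.2) − 0.05·(0.9, -4.8, 4.8) = (0.405, -0.36, 0.96)
Step 3: at (0.405, -0.36, 0.96), ∇g = (0.81, -2.88, 3.84) → (0.405, -0.36, 0.96) − 0.05·(0.81, -2.88, 3.84) = (0.3645, -0.216, 0.768)
Step 4: at (0.3645, -0.216, 0.768), ∇g = (0.729, -1.728, 3.072) → (0.3645, -0.216, 0.768) − 0.05·(0.729, -1.728, 3.072) = (0.32805, -0.1296, 0.6144)
Step 5: at (0.32805, -0.1296, 0.6144), ∇g = (0.6561, -1.0368, 2.4576) → (0.32805, -0.1296, 0.6144) − 0.05·(0.6561, -1.0368, 2.4576) = (0.295245, -0.07776, 0.49152)
y = -0.07776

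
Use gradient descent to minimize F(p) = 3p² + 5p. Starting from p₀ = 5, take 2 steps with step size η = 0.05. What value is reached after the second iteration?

2.025

F′(p) = 6p + 5
p₁ = 5 − 0.05·35 = 3.25
p₂ = 3.25 − 0.05·24.5 = 2.025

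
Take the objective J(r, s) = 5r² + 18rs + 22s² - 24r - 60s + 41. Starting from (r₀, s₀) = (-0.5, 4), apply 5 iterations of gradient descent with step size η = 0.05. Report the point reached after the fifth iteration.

(-9.75688, -18.923235)

∇J = (10r + 18s - 24, 18r + 44s - 60)
Step 1: at (-0.5, 4), ∇J = (43, 107) → (-0.5, 4) − 0.05·(43, 107) = (-2.65, -1.35)
Step 2: at (-2.65, -1.35), ∇J = (-74.8, -167.1) → (-2.65, -1.35) − 0.05·(-74.8, -167.1) = (1.09, 7.005)
Step 3: at (1.09, 7.005), ∇J = (112.99, 267.84) → (1.09, 7.005) − 0.05·(112.99, 267.84) = (-4.5595, -6.387)
Step 4: at (-4.5595, -6.387), ∇J = (-184.561, -423.099) → (-4.5595, -6.387) − 0.05·(-184.561, -423.099) = (4.66855, 14.76795)
Step 5: at (4.66855, 14.76795), ∇J = (288.5086, 673.8237) → (4.66855, 14.76795) − 0.05·(288.5086, 673.8237) = (-9.75688, -18.923235)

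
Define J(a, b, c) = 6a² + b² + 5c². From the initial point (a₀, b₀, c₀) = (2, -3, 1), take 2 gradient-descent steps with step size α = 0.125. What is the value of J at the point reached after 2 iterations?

4.3671875

∇J = (12a, 2b, 10c)
Step 1: at (2, -3, 1), ∇J = (24, -6, 10) → (2, -3, 1) − 0.125·(24, -6, 10) = (-1, -2.25, -0.25)
Step 2: at (-1, -2.25, -0.25), ∇J = (-12, -4.5, -2.5) → (-1, -2.25, -0.25) − 0.125·(-12, -4.5, -2.5) = (0.5, -1.6875, 0.0625)
J(0.5, -1.6875, 0.0625) = 4.3671875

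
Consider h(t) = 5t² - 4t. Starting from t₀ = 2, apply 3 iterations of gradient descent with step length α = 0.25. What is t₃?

-5

h′(t) = 10t - 4
Step 1: h′(2) = 16; t₁ = 2 − 0.25·16 = -2
Step 2: h′(-2) = -24; t₂ = -2 − 0.25·(-24) = 4
Step 3: h′(4) = 36; t₃ = 4 − 0.25·36 = -5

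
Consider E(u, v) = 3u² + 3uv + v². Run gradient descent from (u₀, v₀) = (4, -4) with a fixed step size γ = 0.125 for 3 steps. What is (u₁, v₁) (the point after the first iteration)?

(2.5, -4.5)

∇E = (6u + 3v, 3u + 2v)
Step 1: at (4, -4), ∇E = (12, 4) → (4, -4) − 0.125·(12, 4) = (2.5, -4.5)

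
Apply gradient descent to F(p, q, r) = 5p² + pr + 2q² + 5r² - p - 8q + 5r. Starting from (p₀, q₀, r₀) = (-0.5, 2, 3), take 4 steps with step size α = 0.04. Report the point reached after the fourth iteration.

∇F = (10p + r - 1, 4q - 8, p + 10r + 5)
Step 1: at (-0.5, 2, 3), ∇F = (-3, 0, 34.5) → (-0.5, 2, 3) − 0.04·(-3, 0, 34.5) = (-0.38, 2, 1.62)
Step 2: at (-0.38, 2, 1.62), ∇F = (-3.18, 0, 20.82) → (-0.38, 2, 1.62) − 0.04·(-3.18, 0, 20.82) = (-0.2528, 2, 0.7872)
Step 3: at (-0.2528, 2, 0.7872), ∇F = (-2.7408, 0, 12.6192) → (-0.2528, 2, 0.7872) − 0.04·(-2.7408, 0, 12.6192) = (-0.143168, 2, 0.282432)
Step 4: at (-0.143168, 2, 0.282432), ∇F = (-2.149248, 0, 7.681152) → (-0.143168, 2, 0.282432) − 0.04·(-2.149248, 0, 7.681152) = (-0.05719808, 2, -0.02481408)

(-0.05719808, 2, -0.02481408)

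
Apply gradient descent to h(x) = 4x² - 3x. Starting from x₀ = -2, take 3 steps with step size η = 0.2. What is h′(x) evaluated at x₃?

4.104

h′(x) = 8x - 3
Step 1: h′(-2) = -19; x₁ = -2 − 0.2·(-19) = 1.8
Step 2: h′(1.8) = 11.4; x₂ = 1.8 − 0.2·11.4 = -0.48
Step 3: h′(-0.48) = -6.84; x₃ = -0.48 − 0.2·(-6.84) = 0.888
h′(x) at (0.888) = 4.104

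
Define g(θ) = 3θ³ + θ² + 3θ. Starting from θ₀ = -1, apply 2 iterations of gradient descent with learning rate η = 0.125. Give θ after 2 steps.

-7.7578125

g′(θ) = 9θ² + 2θ + 3
θ₁ = -1 − 0.125·10 = -2.25
θ₂ = -2.25 − 0.125·44.0625 = -7.7578125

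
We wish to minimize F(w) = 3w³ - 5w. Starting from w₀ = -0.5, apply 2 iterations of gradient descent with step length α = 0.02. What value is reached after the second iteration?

-0.3806445

F′(w) = 9w² - 5
w₁ = -0.5 − 0.02·(-2.75) = -0.445
w₂ = -0.445 − 0.02·(-3.217775) = -0.3806445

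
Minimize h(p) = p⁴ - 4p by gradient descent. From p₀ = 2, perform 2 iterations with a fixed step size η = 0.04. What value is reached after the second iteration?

h′(p) = 4p³ - 4
Step 1: h′(2) = 28; p₁ = 2 − 0.04·28 = 0.88
Step 2: h′(0.88) = -1.274112; p₂ = 0.88 − 0.04·(-1.274112) = 0.93096448

0.93096448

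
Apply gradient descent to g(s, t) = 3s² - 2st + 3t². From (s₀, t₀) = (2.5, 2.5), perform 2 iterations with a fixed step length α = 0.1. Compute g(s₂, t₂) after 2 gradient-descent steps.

3.24

∇g = (6s - 2t, -2s + 6t)
Step 1: at (2.5, 2.5), ∇g = (10, 10) → (2.5, 2.5) − 0.1·(10, 10) = (1.5, 1.5)
Step 2: at (1.5, 1.5), ∇g = (6, 6) → (1.5, 1.5) − 0.1·(6, 6) = (0.9, 0.9)
g(0.9, 0.9) = 3.24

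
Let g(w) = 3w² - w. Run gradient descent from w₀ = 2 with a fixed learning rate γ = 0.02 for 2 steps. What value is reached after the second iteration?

g′(w) = 6w - 1
Step 1: g′(2) = 11; w₁ = 2 − 0.02·11 = 1.78
Step 2: g′(1.78) = 9.68; w₂ = 1.78 − 0.02·9.68 = 1.5864

1.5864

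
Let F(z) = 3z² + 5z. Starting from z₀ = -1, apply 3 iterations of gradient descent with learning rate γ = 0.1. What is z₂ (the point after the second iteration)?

-0.86

F′(z) = 6z + 5
Step 1: F′(-1) = -1; z₁ = -1 − 0.1·(-1) = -0.9
Step 2: F′(-0.9) = -0.4; z₂ = -0.9 − 0.1·(-0.4) = -0.86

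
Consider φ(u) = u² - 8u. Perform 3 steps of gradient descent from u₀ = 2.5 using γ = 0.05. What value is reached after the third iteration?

φ′(u) = 2u - 8
Step 1: φ′(2.5) = -3; u₁ = 2.5 − 0.05·(-3) = 2.65
Step 2: φ′(2.65) = -2.7; u₂ = 2.65 − 0.05·(-2.7) = 2.785
Step 3: φ′(2.785) = -2.43; u₃ = 2.785 − 0.05·(-2.43) = 2.9065

2.9065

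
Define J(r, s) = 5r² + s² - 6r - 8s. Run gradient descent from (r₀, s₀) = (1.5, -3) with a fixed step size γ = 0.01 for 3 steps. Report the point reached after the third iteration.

∇J = (10r - 6, 2s - 8)
(r₁, s₁) = (1.5, -3) − 0.01·(9, -14) = (1.41, -2.86)
(r₂, s₂) = (1.41, -2.86) − 0.01·(8.1, -13.72) = (1.329, -2.7228)
(r₃, s₃) = (1.329, -2.7228) − 0.01·(7.29, -13.4456) = (1.2561, -2.588344)

(1.2561, -2.588344)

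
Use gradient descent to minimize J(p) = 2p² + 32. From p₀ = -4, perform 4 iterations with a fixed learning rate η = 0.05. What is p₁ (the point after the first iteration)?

J′(p) = 4p
p₁ = -4 − 0.05·(-16) = -3.2

-3.2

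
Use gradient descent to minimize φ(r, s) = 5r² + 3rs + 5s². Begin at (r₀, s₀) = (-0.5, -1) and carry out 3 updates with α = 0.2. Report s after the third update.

∇φ = (10r + 3s, 3r + 10s)
Step 1: at (-0.5, -1), ∇φ = (-8, -11.5) → (-0.5, -1) − 0.2·(-8, -11.5) = (1.1, 1.3)
Step 2: at (1.1, 1.3), ∇φ = (14.9, 16.3) → (1.1, 1.3) − 0.2·(14.9, 16.3) = (-1.88, -1.96)
Step 3: at (-1.88, -1.96), ∇φ = (-24.68, -25.24) → (-1.88, -1.96) − 0.2·(-24.68, -25.24) = (3.056, 3.088)
s = 3.088

3.088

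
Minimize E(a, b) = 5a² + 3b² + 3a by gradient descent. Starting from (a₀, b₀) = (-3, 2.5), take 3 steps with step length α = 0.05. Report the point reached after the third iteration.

∇E = (10a + 3, 6b)
(a₁, b₁) = (-3, 2.5) − 0.05·(-27, 15) = (-1.65, 1.75)
(a₂, b₂) = (-1.65, 1.75) − 0.05·(-13.5, 10.5) = (-0.975, 1.225)
(a₃, b₃) = (-0.975, 1.225) − 0.05·(-6.75, 7.35) = (-0.6375, 0.8575)

(-0.6375, 0.8575)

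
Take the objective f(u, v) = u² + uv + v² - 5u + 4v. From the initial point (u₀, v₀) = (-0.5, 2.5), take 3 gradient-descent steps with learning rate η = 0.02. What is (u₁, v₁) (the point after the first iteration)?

(-0.43, 2.33)

∇f = (2u + v - 5, u + 2v + 4)
(u₁, v₁) = (-0.5, 2.5) − 0.02·(-3.5, 8.5) = (-0.43, 2.33)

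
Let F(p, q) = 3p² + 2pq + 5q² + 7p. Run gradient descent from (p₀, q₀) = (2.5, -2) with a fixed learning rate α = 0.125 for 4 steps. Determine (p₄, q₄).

(-1.19140625, 0.21484375)

∇F = (6p + 2q + 7, 2p + 10q)
(p₁, q₁) = (2.5, -2) − 0.125·(18, -15) = (0.25, -0.125)
(p₂, q₂) = (0.25, -0.125) − 0.125·(8.25, -0.75) = (-0.78125, -0.03125)
(p₃, q₃) = (-0.78125, -0.03125) − 0.125·(2.25, -1.875) = (-1.0625, 0.203125)
(p₄, q₄) = (-1.0625, 0.203125) − 0.125·(1.03125, -0.09375) = (-1.19140625, 0.21484375)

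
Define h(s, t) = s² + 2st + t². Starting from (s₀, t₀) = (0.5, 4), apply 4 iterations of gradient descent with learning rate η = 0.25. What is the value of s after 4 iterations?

-1.75

∇h = (2s + 2t, 2s + 2t)
Step 1: at (0.5, 4), ∇h = (9, 9) → (0.5, 4) − 0.25·(9, 9) = (-1.75, 1.75)
Step 2: at (-1.75, 1.75), ∇h = (0, 0) → (-1.75, 1.75) − 0.25·(0, 0) = (-1.75, 1.75)
Step 3: at (-1.75, 1.75), ∇h = (0, 0) → (-1.75, 1.75) − 0.25·(0, 0) = (-1.75, 1.75)
Step 4: at (-1.75, 1.75), ∇h = (0, 0) → (-1.75, 1.75) − 0.25·(0, 0) = (-1.75, 1.75)
s = -1.75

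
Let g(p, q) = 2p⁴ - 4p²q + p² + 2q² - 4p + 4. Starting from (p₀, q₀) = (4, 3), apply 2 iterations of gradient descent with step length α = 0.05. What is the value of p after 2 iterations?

∇g = (8p³ - 8pq + 2p - 4, -4p² + 4q)
(p₁, q₁) = (4, 3) − 0.05·(420, -52) = (-17, 5.6)
(p₂, q₂) = (-17, 5.6) − 0.05·(-38580.4, -1133.6) = (1912.02, 62.28)
p = 1912.02

1912.02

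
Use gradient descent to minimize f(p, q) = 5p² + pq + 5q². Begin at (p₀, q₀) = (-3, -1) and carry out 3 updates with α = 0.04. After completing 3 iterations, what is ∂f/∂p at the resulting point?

∇f = (10p + q, p + 10q)
Step 1: at (-3, -1), ∇f = (-31, -13) → (-3, -1) − 0.04·(-31, -13) = (-1.76, -0.48)
Step 2: at (-1.76, -0.48), ∇f = (-18.08, -6.56) → (-1.76, -0.48) − 0.04·(-18.08, -6.56) = (-1.0368, -0.2176)
Step 3: at (-1.0368, -0.2176), ∇f = (-10.5856, -3.2128) → (-1.0368, -0.2176) − 0.04·(-10.5856, -3.2128) = (-0.613376, -0.089088)
∂f/∂p at (-0.613376, -0.089088) = -6.222848

-6.222848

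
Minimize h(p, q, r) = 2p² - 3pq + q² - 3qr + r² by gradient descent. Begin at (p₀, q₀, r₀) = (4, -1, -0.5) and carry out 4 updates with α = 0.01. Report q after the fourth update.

∇h = (4p - 3q, -3p + 2q - 3r, -3q + 2r)
(p₁, q₁, r₁) = (4, -1, -0.5) − 0.01·(19, -12.5, 2) = (3.81, -0.875, -0.52)
(p₂, q₂, r₂) = (3.81, -0.875, -0.52) − 0.01·(17.865, -11.62, 1.585) = (3.63135, -0.7588, -0.53585)
(p₃, q₃, r₃) = (3.63135, -0.7588, -0.53585) − 0.01·(16.8018, -10.8041, 1.2047) = (3.463332, -0.650759, -0.547897)
(p₄, q₄, r₄) = (3.463332, -0.650759, -0.547897) − 0.01·(15.805605, -10.047823, 0.856483) = (3.30527595, -0.55028077, -0.55646183)
q = -0.55028077

-0.55028077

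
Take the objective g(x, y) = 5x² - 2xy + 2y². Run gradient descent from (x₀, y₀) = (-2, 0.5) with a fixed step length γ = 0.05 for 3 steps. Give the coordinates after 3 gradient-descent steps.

(-0.221, 0.0065)

∇g = (10x - 2y, -2x + 4y)
(x₁, y₁) = (-2, 0.5) − 0.05·(-21, 6) = (-0.95, 0.2)
(x₂, y₂) = (-0.95, 0.2) − 0.05·(-9.9, 2.7) = (-0.455, 0.065)
(x₃, y₃) = (-0.455, 0.065) − 0.05·(-4.68, 1.17) = (-0.221, 0.0065)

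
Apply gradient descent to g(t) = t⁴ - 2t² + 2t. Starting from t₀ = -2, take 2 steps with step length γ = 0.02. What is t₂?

-1.42108672

g′(t) = 4t³ - 4t + 2
Step 1: g′(-2) = -22; t₁ = -2 − 0.02·(-22) = -1.56
Step 2: g′(-1.56) = -6.945664; t₂ = -1.56 − 0.02·(-6.945664) = -1.42108672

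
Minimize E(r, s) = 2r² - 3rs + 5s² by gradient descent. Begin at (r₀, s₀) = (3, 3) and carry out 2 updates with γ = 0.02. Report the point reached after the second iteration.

∇E = (4r - 3s, -3r + 10s)
Step 1: at (3, 3), ∇E = (3, 21) → (3, 3) − 0.02·(3, 21) = (2.94, 2.58)
Step 2: at (2.94, 2.58), ∇E = (4.02, 16.98) → (2.94, 2.58) − 0.02·(4.02, 16.98) = (2.8596, 2.2404)

(2.8596, 2.2404)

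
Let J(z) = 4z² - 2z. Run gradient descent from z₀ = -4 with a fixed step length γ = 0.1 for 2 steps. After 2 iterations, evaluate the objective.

-0.1344

J′(z) = 8z - 2
Step 1: J′(-4) = -34; z₁ = -4 − 0.1·(-34) = -0.6
Step 2: J′(-0.6) = -6.8; z₂ = -0.6 − 0.1·(-6.8) = 0.08
J(0.08) = -0.1344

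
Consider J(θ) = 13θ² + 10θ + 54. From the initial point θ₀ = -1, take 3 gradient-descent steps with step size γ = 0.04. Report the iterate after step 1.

J′(θ) = 26θ + 10
θ₁ = -1 − 0.04·(-16) = -0.36

-0.36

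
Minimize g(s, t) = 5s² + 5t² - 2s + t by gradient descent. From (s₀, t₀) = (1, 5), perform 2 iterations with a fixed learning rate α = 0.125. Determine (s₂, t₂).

(0.25, 0.21875)

∇g = (10s - 2, 10t + 1)
(s₁, t₁) = (1, 5) − 0.125·(8, 51) = (0, -1.375)
(s₂, t₂) = (0, -1.375) − 0.125·(-2, -12.75) = (0.25, 0.21875)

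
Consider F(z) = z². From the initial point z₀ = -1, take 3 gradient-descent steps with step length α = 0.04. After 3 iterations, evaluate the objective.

F′(z) = 2z
Step 1: F′(-1) = -2; z₁ = -1 − 0.04·(-2) = -0.92
Step 2: F′(-0.92) = -1.84; z₂ = -0.92 − 0.04·(-1.84) = -0.8464
Step 3: F′(-0.8464) = -1.6928; z₃ = -0.8464 − 0.04·(-1.6928) = -0.778688
F(-0.778688) = 0.606355001344

0.606355001344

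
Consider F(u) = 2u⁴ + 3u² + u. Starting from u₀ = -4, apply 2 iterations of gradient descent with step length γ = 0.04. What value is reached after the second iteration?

-1672.58368

F′(u) = 8u³ + 6u + 1
u₁ = -4 − 0.04·(-535) = 17.4
u₂ = 17.4 − 0.04·42249.592 = -1672.58368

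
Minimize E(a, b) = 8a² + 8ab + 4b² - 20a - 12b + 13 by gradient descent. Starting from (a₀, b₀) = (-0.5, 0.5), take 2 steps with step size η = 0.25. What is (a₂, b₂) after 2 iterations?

∇E = (16a + 8b - 20, 8a + 8b - 12)
(a₁, b₁) = (-0.5, 0.5) − 0.25·(-24, -12) = (5.5, 3.5)
(a₂, b₂) = (5.5, 3.5) − 0.25·(96, 60) = (-18.5, -11.5)

(-18.5, -11.5)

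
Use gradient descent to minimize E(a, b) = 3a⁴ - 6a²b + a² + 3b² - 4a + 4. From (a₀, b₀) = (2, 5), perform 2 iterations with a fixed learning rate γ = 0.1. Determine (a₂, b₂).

∇E = (12a³ - 12ab + 2a - 4, -6a² + 6b)
(a₁, b₁) = (2, 5) − 0.1·(-24, 6) = (4.4, 4.4)
(a₂, b₂) = (4.4, 4.4) − 0.1·(794.688, -89.76) = (-75.0688, 13.376)

(-75.0688, 13.376)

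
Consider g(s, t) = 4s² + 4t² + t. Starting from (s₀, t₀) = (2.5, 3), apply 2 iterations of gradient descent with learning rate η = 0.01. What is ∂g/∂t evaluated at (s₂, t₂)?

∇g = (8s, 8t + 1)
(s₁, t₁) = (2.5, 3) − 0.01·(20, 25) = (2.3, 2.75)
(s₂, t₂) = (2.3, 2.75) − 0.01·(18.4, 23) = (2.116, 2.52)
∂g/∂t at (2.116, 2.52) = 21.16

21.16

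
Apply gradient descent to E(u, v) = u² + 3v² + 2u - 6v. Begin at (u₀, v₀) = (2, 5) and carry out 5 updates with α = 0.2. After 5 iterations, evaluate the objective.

-3.9455755264

∇E = (2u + 2, 6v - 6)
(u₁, v₁) = (2, 5) − 0.2·(6, 24) = (0.8, 0.2)
(u₂, v₂) = (0.8, 0.2) − 0.2·(3.6, -4.8) = (0.08, 1.16)
(u₃, v₃) = (0.08, 1.16) − 0.2·(2.16, 0.96) = (-0.352, 0.968)
(u₄, v₄) = (-0.352, 0.968) − 0.2·(1.296, -0.192) = (-0.6112, 1.0064)
(u₅, v₅) = (-0.6112, 1.0064) − 0.2·(0.7776, 0.0384) = (-0.76672, 0.99872)
E(-0.76672, 0.99872) = -3.9455755264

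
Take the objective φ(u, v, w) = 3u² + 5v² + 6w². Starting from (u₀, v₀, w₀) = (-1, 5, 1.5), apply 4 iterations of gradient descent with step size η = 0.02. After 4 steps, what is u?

-0.59969536

∇φ = (6u, 10v, 12w)
(u₁, v₁, w₁) = (-1, 5, 1.5) − 0.02·(-6, 50, 18) = (-0.88, 4, 1.14)
(u₂, v₂, w₂) = (-0.88, 4, 1.14) − 0.02·(-5.28, 40, 13.68) = (-0.7744, 3.2, 0.8664)
(u₃, v₃, w₃) = (-0.7744, 3.2, 0.8664) − 0.02·(-4.6464, 32, 10.3968) = (-0.681472, 2.56, 0.658464)
(u₄, v₄, w₄) = (-0.681472, 2.56, 0.658464) − 0.02·(-4.088832, 25.6, 7.901568) = (-0.59969536, 2.048, 0.50043264)
u = -0.59969536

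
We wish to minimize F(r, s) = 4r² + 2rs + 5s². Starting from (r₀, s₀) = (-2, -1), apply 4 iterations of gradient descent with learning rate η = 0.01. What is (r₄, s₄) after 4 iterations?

(-1.37646832, -0.53742896)

∇F = (8r + 2s, 2r + 10s)
Step 1: at (-2, -1), ∇F = (-18, -14) → (-2, -1) − 0.01·(-18, -14) = (-1.82, -0.86)
Step 2: at (-1.82, -0.86), ∇F = (-16.28, -12.24) → (-1.82, -0.86) − 0.01·(-16.28, -12.24) = (-1.6572, -0.7376)
Step 3: at (-1.6572, -0.7376), ∇F = (-14.7328, -10.6904) → (-1.6572, -0.7376) − 0.01·(-14.7328, -10.6904) = (-1.509872, -0.630696)
Step 4: at (-1.509872, -0.630696), ∇F = (-13.340368, -9.326704) → (-1.509872, -0.630696) − 0.01·(-13.340368, -9.326704) = (-1.37646832, -0.53742896)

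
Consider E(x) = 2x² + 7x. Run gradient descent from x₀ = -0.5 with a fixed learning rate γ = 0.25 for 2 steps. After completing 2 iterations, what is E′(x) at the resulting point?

E′(x) = 4x + 7
x₁ = -0.5 − 0.25·5 = -1.75
x₂ = -1.75 − 0.25·0 = -1.75
E′(x) at (-1.75) = 0

0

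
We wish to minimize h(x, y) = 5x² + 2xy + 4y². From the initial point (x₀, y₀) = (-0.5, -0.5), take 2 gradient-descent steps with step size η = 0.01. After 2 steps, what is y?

-0.4052

∇h = (10x + 2y, 2x + 8y)
Step 1: at (-0.5, -0.5), ∇h = (-6, -5) → (-0.5, -0.5) − 0.01·(-6, -5) = (-0.44, -0.45)
Step 2: at (-0.44, -0.45), ∇h = (-5.3, -4.48) → (-0.44, -0.45) − 0.01·(-5.3, -4.48) = (-0.387, -0.4052)
y = -0.4052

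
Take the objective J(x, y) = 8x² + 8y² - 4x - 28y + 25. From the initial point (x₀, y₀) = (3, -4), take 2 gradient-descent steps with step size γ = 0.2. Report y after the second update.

∇J = (16x - 4, 16y - 28)
(x₁, y₁) = (3, -4) − 0.2·(44, -92) = (-5.8, 14.4)
(x₂, y₂) = (-5.8, 14.4) − 0.2·(-96.8, 202.4) = (13.56, -26.08)
y = -26.08

-26.08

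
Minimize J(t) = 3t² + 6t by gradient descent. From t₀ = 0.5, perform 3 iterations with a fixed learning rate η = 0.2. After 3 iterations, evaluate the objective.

-2.999568

J′(t) = 6t + 6
Step 1: J′(0.5) = 9; t₁ = 0.5 − 0.2·9 = -1.3
Step 2: J′(-1.3) = -1.8; t₂ = -1.3 − 0.2·(-1.8) = -0.94
Step 3: J′(-0.94) = 0.36; t₃ = -0.94 − 0.2·0.36 = -1.012
J(-1.012) = -2.999568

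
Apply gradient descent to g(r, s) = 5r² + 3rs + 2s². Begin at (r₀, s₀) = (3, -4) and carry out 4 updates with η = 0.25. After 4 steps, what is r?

∇g = (10r + 3s, 3r + 4s)
Step 1: at (3, -4), ∇g = (18, -7) → (3, -4) − 0.25·(18, -7) = (-1.5, -2.25)
Step 2: at (-1.5, -2.25), ∇g = (-21.75, -13.5) → (-1.5, -2.25) − 0.25·(-21.75, -13.5) = (3.9375, 1.125)
Step 3: at (3.9375, 1.125), ∇g = (42.75, 16.3125) → (3.9375, 1.125) − 0.25·(42.75, 16.3125) = (-6.75, -2.953125)
Step 4: at (-6.75, -2.953125), ∇g = (-76.359375, -32.0625) → (-6.75, -2.953125) − 0.25·(-76.359375, -32.0625) = (12.33984375, 5.0625)
r = 12.33984375

12.33984375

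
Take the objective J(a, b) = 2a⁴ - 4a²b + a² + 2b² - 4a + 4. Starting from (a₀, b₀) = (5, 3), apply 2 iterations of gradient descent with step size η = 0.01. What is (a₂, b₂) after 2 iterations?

∇J = (8a³ - 8ab + 2a - 4, -4a² + 4b)
(a₁, b₁) = (5, 3) − 0.01·(886, -88) = (-3.86, 3.88)
(a₂, b₂) = (-3.86, 3.88) − 0.01·(-352.005248, -44.0784) = (-0.33994752, 4.320784)

(-0.33994752, 4.320784)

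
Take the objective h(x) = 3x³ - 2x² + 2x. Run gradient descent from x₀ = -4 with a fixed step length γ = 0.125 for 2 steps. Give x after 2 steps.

h′(x) = 9x² - 4x + 2
Step 1: h′(-4) = 162; x₁ = -4 − 0.125·162 = -24.25
Step 2: h′(-24.25) = 5391.5625; x₂ = -24.25 − 0.125·5391.5625 = -698.1953125

-698.1953125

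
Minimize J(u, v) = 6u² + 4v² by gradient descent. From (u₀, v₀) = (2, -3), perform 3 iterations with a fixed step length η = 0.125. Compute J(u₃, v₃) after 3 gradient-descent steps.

∇J = (12u, 8v)
Step 1: at (2, -3), ∇J = (24, -24) → (2, -3) − 0.125·(24, -24) = (-1, 0)
Step 2: at (-1, 0), ∇J = (-12, 0) → (-1, 0) − 0.125·(-12, 0) = (0.5, 0)
Step 3: at (0.5, 0), ∇J = (6, 0) → (0.5, 0) − 0.125·(6, 0) = (-0.25, 0)
J(-0.25, 0) = 0.375

0.375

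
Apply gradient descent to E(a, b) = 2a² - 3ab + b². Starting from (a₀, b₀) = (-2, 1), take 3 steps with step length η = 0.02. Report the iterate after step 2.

∇E = (4a - 3b, -3a + 2b)
(a₁, b₁) = (-2, 1) − 0.02·(-11, 8) = (-1.78, 0.84)
(a₂, b₂) = (-1.78, 0.84) − 0.02·(-9.64, 7.02) = (-1.5872, 0.6996)

(-1.5872, 0.6996)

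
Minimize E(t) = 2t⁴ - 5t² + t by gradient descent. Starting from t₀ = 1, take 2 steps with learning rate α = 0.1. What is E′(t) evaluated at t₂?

E′(t) = 8t³ - 10t + 1
t₁ = 1 − 0.1·(-1) = 1.1
t₂ = 1.1 − 0.1·0.648 = 1.0352
E′(t) at (1.0352) = -0.477114126336

-0.477114126336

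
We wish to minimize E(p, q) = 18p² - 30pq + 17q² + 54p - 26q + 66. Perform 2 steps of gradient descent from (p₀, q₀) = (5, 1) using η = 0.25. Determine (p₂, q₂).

∇E = (36p - 30q + 54, -30p + 34q - 26)
(p₁, q₁) = (5, 1) − 0.25·(204, -142) = (-46, 36.5)
(p₂, q₂) = (-46, 36.5) − 0.25·(-2697, 2595) = (628.25, -612.25)

(628.25, -612.25)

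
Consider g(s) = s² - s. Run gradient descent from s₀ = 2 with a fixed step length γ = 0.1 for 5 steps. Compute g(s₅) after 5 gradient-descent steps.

g′(s) = 2s - 1
Step 1: g′(2) = 3; s₁ = 2 − 0.1·3 = 1.7
Step 2: g′(1.7) = 2.4; s₂ = 1.7 − 0.1·2.4 = 1.46
Step 3: g′(1.46) = 1.92; s₃ = 1.46 − 0.1·1.92 = 1.268
Step 4: g′(1.268) = 1.536; s₄ = 1.268 − 0.1·1.536 = 1.1144
Step 5: g′(1.1144) = 1.2288; s₅ = 1.1144 − 0.1·1.2288 = 0.99152
g(0.99152) = -0.0084080896

-0.0084080896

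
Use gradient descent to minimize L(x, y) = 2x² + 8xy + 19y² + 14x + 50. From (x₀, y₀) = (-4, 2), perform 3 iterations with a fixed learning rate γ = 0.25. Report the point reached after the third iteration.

(-186.5, -806.75)

∇L = (4x + 8y + 14, 8x + 38y)
(x₁, y₁) = (-4, 2) − 0.25·(14, 44) = (-7.5, -9)
(x₂, y₂) = (-7.5, -9) − 0.25·(-88, -402) = (14.5, 91.5)
(x₃, y₃) = (14.5, 91.5) − 0.25·(804, 3593) = (-186.5, -806.75)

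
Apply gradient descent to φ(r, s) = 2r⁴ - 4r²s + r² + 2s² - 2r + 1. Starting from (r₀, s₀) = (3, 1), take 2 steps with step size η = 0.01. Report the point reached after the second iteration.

∇φ = (8r³ - 8rs + 2r - 2, -4r² + 4s)
(r₁, s₁) = (3, 1) − 0.01·(196, -32) = (1.04, 1.32)
(r₂, s₂) = (1.04, 1.32) − 0.01·(-1.903488, 0.9536) = (1.05903488, 1.310464)

(1.05903488, 1.310464)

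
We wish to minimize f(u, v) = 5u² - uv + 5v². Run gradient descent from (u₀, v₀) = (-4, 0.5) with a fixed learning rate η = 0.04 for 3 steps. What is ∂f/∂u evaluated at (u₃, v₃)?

-8.475264

∇f = (10u - v, -u + 10v)
(u₁, v₁) = (-4, 0.5) − 0.04·(-40.5, 9) = (-2.38, 0.14)
(u₂, v₂) = (-2.38, 0.14) − 0.04·(-23.94, 3.78) = (-1.4224, -0.0112)
(u₃, v₃) = (-1.4224, -0.0112) − 0.04·(-14.2128, 1.3104) = (-0.853888, -0.063616)
∂f/∂u at (-0.853888, -0.063616) = -8.475264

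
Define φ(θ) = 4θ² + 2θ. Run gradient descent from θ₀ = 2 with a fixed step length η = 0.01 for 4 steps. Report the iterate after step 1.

φ′(θ) = 8θ + 2
Step 1: φ′(2) = 18; θ₁ = 2 − 0.01·18 = 1.82

1.82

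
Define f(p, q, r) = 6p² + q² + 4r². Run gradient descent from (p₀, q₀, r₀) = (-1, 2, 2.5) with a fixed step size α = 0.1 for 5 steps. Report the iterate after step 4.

∇f = (12p, 2q, 8r)
(p₁, q₁, r₁) = (-1, 2, 2.5) − 0.1·(-12, 4, 20) = (0.2, 1.6, 0.5)
(p₂, q₂, r₂) = (0.2, 1.6, 0.5) − 0.1·(2.4, 3.2, 4) = (-0.04, 1.28, 0.1)
(p₃, q₃, r₃) = (-0.04, 1.28, 0.1) − 0.1·(-0.48, 2.56, 0.8) = (0.008, 1.024, 0.02)
(p₄, q₄, r₄) = (0.008, 1.024, 0.02) − 0.1·(0.096, 2.048, 0.16) = (-0.0016, 0.8192, 0.004)

(-0.0016, 0.8192, 0.004)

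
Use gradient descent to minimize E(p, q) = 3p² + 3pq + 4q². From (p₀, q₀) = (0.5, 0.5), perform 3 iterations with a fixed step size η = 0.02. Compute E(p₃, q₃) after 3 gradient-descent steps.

∇E = (6p + 3q, 3p + 8q)
(p₁, q₁) = (0.5, 0.5) − 0.02·(4.5, 5.5) = (0.41, 0.39)
(p₂, q₂) = (0.41, 0.39) − 0.02·(3.63, 4.35) = (0.3374, 0.303)
(p₃, q₃) = (0.3374, 0.303) − 0.02·(2.9334, 3.4362) = (0.278732, 0.234276)
E(0.278732, 0.234276) = 0.648516214272

0.648516214272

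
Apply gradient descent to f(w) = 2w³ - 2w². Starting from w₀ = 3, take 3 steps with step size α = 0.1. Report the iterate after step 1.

f′(w) = 6w² - 4w
Step 1: f′(3) = 42; w₁ = 3 − 0.1·42 = -1.2

-1.2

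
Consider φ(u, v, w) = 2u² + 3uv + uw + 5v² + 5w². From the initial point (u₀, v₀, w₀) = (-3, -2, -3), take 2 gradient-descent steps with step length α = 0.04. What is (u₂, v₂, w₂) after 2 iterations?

(-1.6464, -0.2448, -0.9216)

∇φ = (4u + 3v + w, 3u + 10v, u + 10w)
Step 1: at (-3, -2, -3), ∇φ = (-21, -29, -33) → (-3, -2, -3) − 0.04·(-21, -29, -33) = (-2.16, -0.84, -1.68)
Step 2: at (-2.16, -0.84, -1.68), ∇φ = (-12.84, -14.88, -18.96) → (-2.16, -0.84, -1.68) − 0.04·(-12.84, -14.88, -18.96) = (-1.6464, -0.2448, -0.9216)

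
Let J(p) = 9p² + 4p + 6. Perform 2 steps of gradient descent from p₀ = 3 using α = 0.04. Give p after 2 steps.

J′(p) = 18p + 4
p₁ = 3 − 0.04·58 = 0.68
p₂ = 0.68 − 0.04·16.24 = 0.0304

0.0304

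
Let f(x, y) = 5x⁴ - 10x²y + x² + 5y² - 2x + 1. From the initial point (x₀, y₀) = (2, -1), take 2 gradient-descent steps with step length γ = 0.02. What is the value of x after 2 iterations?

1.4774656

∇f = (20x³ - 20xy + 2x - 2, -10x² + 10y)
Step 1: at (2, -1), ∇f = (202, -50) → (2, -1) − 0.02·(202, -50) = (-2.04, 0)
Step 2: at (-2.04, 0), ∇f = (-175.87328, -41.616) → (-2.04, 0) − 0.02·(-175.87328, -41.616) = (1.4774656, 0.83232)
x = 1.4774656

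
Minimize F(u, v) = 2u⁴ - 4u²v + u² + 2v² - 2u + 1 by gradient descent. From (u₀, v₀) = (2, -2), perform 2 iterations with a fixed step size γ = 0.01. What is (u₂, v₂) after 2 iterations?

∇F = (8u³ - 8uv + 2u - 2, -4u² + 4v)
(u₁, v₁) = (2, -2) − 0.01·(98, -24) = (1.02, -1.76)
(u₂, v₂) = (1.02, -1.76) − 0.01·(22.891264, -11.2016) = (0.79108736, -1.647984)

(0.79108736, -1.647984)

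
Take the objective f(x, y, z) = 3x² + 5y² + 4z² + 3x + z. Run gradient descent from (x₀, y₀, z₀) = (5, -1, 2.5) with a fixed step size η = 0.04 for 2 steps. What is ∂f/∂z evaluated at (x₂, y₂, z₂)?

∇f = (6x + 3, 10y, 8z + 1)
(x₁, y₁, z₁) = (5, -1, 2.5) − 0.04·(33, -10, 21) = (3.68, -0.6, 1.66)
(x₂, y₂, z₂) = (3.68, -0.6, 1.66) − 0.04·(25.08, -6, 14.28) = (2.6768, -0.36, 1.0888)
∂f/∂z at (2.6768, -0.36, 1.0888) = 9.7104

9.7104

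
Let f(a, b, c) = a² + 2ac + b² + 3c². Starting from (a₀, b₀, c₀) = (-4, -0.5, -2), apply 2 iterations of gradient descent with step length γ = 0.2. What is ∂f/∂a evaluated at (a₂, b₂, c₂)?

-3.04

∇f = (2a + 2c, 2b, 2a + 6c)
Step 1: at (-4, -0.5, -2), ∇f = (-12, -1, -20) → (-4, -0.5, -2) − 0.2·(-12, -1, -20) = (-1.6, -0.3, 2)
Step 2: at (-1.6, -0.3, 2), ∇f = (0.8, -0.6, 8.8) → (-1.6, -0.3, 2) − 0.2·(0.8, -0.6, 8.8) = (-1.76, -0.18, 0.24)
∂f/∂a at (-1.76, -0.18, 0.24) = -3.04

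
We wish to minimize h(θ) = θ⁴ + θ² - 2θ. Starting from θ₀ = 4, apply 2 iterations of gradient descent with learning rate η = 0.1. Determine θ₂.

h′(θ) = 4θ³ + 2θ - 2
θ₁ = 4 − 0.1·262 = -22.2
θ₂ = -22.2 − 0.1·(-43810.592) = 4358.8592

4358.8592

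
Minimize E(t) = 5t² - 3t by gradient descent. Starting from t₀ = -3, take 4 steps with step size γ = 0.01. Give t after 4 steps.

-1.86513

E′(t) = 10t - 3
Step 1: E′(-3) = -33; t₁ = -3 − 0.01·(-33) = -2.67
Step 2: E′(-2.67) = -29.7; t₂ = -2.67 − 0.01·(-29.7) = -2.373
Step 3: E′(-2.373) = -26.73; t₃ = -2.373 − 0.01·(-26.73) = -2.1057
Step 4: E′(-2.1057) = -24.057; t₄ = -2.1057 − 0.01·(-24.057) = -1.86513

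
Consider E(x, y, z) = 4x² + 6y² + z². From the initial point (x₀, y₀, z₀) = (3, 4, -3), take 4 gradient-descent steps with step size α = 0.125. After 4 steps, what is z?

-0.94921875

∇E = (8x, 12y, 2z)
Step 1: at (3, 4, -3), ∇E = (24, 48, -6) → (3, 4, -3) − 0.125·(24, 48, -6) = (0, -2, -2.25)
Step 2: at (0, -2, -2.25), ∇E = (0, -24, -4.5) → (0, -2, -2.25) − 0.125·(0, -24, -4.5) = (0, 1, -1.6875)
Step 3: at (0, 1, -1.6875), ∇E = (0, 12, -3.375) → (0, 1, -1.6875) − 0.125·(0, 12, -3.375) = (0, -0.5, -1.265625)
Step 4: at (0, -0.5, -1.265625), ∇E = (0, -6, -2.53125) → (0, -0.5, -1.265625) − 0.125·(0, -6, -2.53125) = (0, 0.25, -0.94921875)
z = -0.94921875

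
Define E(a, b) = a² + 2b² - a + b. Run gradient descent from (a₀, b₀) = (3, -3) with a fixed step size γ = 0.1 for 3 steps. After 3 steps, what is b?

∇E = (2a - 1, 4b + 1)
(a₁, b₁) = (3, -3) − 0.1·(5, -11) = (2.5, -1.9)
(a₂, b₂) = (2.5, -1.9) − 0.1·(4, -6.6) = (2.1, -1.24)
(a₃, b₃) = (2.1, -1.24) − 0.1·(3.2, -3.96) = (1.78, -0.844)
b = -0.844

-0.844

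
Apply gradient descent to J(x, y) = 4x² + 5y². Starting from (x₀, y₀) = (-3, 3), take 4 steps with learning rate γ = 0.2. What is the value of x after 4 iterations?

∇J = (8x, 10y)
Step 1: at (-3, 3), ∇J = (-24, 30) → (-3, 3) − 0.2·(-24, 30) = (1.8, -3)
Step 2: at (1.8, -3), ∇J = (14.4, -30) → (1.8, -3) − 0.2·(14.4, -30) = (-1.08, 3)
Step 3: at (-1.08, 3), ∇J = (-8.64, 30) → (-1.08, 3) − 0.2·(-8.64, 30) = (0.648, -3)
Step 4: at (0.648, -3), ∇J = (5.184, -30) → (0.648, -3) − 0.2·(5.184, -30) = (-0.3888, 3)
x = -0.3888

-0.3888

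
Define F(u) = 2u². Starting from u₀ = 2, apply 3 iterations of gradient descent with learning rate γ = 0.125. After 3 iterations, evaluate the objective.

0.125

F′(u) = 4u
u₁ = 2 − 0.125·8 = 1
u₂ = 1 − 0.125·4 = 0.5
u₃ = 0.5 − 0.125·2 = 0.25
F(0.25) = 0.125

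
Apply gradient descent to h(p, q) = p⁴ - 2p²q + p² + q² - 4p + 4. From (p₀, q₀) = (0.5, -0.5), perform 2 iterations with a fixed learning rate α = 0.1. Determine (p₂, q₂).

∇h = (4p³ - 4pq + 2p - 4, -2p² + 2q)
(p₁, q₁) = (0.5, -0.5) − 0.1·(-1.5, -1.5) = (0.65, -0.35)
(p₂, q₂) = (0.65, -0.35) − 0.1·(-0.6915, -1.545) = (0.71915, -0.1955)

(0.71915, -0.1955)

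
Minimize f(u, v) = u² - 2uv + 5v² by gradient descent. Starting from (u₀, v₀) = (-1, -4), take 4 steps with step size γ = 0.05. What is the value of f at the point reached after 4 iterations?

1.63489024

∇f = (2u - 2v, -2u + 10v)
(u₁, v₁) = (-1, -4) − 0.05·(6, -38) = (-1.3, -2.1)
(u₂, v₂) = (-1.3, -2.1) − 0.05·(1.6, -18.4) = (-1.38, -1.18)
(u₃, v₃) = (-1.38, -1.18) − 0.05·(-0.4, -9.04) = (-1.36, -0.728)
(u₄, v₄) = (-1.36, -0.728) − 0.05·(-1.264, -4.56) = (-1.2968, -0.5)
f(-1.2968, -0.5) = 1.63489024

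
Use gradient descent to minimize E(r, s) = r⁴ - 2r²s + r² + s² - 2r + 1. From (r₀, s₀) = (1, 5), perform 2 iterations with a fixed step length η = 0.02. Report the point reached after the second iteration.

(1.63430656, 4.716096)

∇E = (4r³ - 4rs + 2r - 2, -2r² + 2s)
(r₁, s₁) = (1, 5) − 0.02·(-16, 8) = (1.32, 4.84)
(r₂, s₂) = (1.32, 4.84) − 0.02·(-15.715328, 6.1952) = (1.63430656, 4.716096)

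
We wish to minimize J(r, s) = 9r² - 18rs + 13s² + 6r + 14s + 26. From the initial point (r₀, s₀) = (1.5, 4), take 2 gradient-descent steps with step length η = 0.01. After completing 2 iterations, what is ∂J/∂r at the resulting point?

-1.9344

∇J = (18r - 18s + 6, -18r + 26s + 14)
(r₁, s₁) = (1.5, 4) − 0.01·(-39, 91) = (1.89, 3.09)
(r₂, s₂) = (1.89, 3.09) − 0.01·(-15.6, 60.32) = (2.046, 2.4868)
∂J/∂r at (2.046, 2.4868) = -1.9344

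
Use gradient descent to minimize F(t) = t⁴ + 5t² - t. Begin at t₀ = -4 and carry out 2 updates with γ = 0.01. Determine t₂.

-0.87329092

F′(t) = 4t³ + 10t - 1
Step 1: F′(-4) = -297; t₁ = -4 − 0.01·(-297) = -1.03
Step 2: F′(-1.03) = -15.670908; t₂ = -1.03 − 0.01·(-15.670908) = -0.87329092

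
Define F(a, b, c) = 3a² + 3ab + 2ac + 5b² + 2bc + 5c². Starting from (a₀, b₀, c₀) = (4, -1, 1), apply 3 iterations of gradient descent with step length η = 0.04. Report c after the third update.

-0.071104

∇F = (6a + 3b + 2c, 3a + 10b + 2c, 2a + 2b + 10c)
Step 1: at (4, -1, 1), ∇F = (23, 4, 16) → (4, -1, 1) − 0.04·(23, 4, 16) = (3.08, -1.16, 0.36)
Step 2: at (3.08, -1.16, 0.36), ∇F = (15.72, -1.64, 7.44) → (3.08, -1.16, 0.36) − 0.04·(15.72, -1.64, 7.44) = (2.4512, -1.0944, 0.0624)
Step 3: at (2.4512, -1.0944, 0.0624), ∇F = (11.5488, -3.4656, 3.3376) → (2.4512, -1.0944, 0.0624) − 0.04·(11.5488, -3.4656, 3.3376) = (1.989248, -0.955776, -0.071104)
c = -0.071104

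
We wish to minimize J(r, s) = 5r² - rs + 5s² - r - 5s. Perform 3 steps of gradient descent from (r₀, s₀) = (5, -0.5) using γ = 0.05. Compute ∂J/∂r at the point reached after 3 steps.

∇J = (10r - s - 1, -r + 10s - 5)
Step 1: at (5, -0.5), ∇J = (49.5, -15) → (5, -0.5) − 0.05·(49.5, -15) = (2.525, 0.25)
Step 2: at (2.525, 0.25), ∇J = (24, -5.025) → (2.525, 0.25) − 0.05·(24, -5.025) = (1.325, 0.50125)
Step 3: at (1.325, 0.50125), ∇J = (11.74875, -1.3125) → (1.325, 0.50125) − 0.05·(11.74875, -1.3125) = (0.7375625, 0.566875)
∂J/∂r at (0.7375625, 0.566875) = 5.80875

5.80875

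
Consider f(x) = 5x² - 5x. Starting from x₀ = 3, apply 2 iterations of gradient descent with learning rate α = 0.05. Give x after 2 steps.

f′(x) = 10x - 5
Step 1: f′(3) = 25; x₁ = 3 − 0.05·25 = 1.75
Step 2: f′(1.75) = 12.5; x₂ = 1.75 − 0.05·12.5 = 1.125

1.125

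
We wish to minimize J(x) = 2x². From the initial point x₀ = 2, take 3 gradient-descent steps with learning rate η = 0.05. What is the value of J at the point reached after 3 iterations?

2.097152

J′(x) = 4x
Step 1: J′(2) = 8; x₁ = 2 − 0.05·8 = 1.6
Step 2: J′(1.6) = 6.4; x₂ = 1.6 − 0.05·6.4 = 1.28
Step 3: J′(1.28) = 5.12; x₃ = 1.28 − 0.05·5.12 = 1.024
J(1.024) = 2.097152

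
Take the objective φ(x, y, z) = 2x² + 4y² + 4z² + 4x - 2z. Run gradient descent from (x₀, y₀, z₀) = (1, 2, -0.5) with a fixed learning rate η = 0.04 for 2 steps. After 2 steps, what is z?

∇φ = (4x + 4, 8y, 8z - 2)
Step 1: at (1, 2, -0.5), ∇φ = (8, 16, -6) → (1, 2, -0.5) − 0.04·(8, 16, -6) = (0.68, 1.36, -0.26)
Step 2: at (0.68, 1.36, -0.26), ∇φ = (6.72, 10.88, -4.08) → (0.68, 1.36, -0.26) − 0.04·(6.72, 10.88, -4.08) = (0.4112, 0.9248, -0.0968)
z = -0.0968

-0.0968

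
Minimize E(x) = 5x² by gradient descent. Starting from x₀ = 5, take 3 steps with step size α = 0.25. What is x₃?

E′(x) = 10x
Step 1: E′(5) = 50; x₁ = 5 − 0.25·50 = -7.5
Step 2: E′(-7.5) = -75; x₂ = -7.5 − 0.25·(-75) = 11.25
Step 3: E′(11.25) = 112.5; x₃ = 11.25 − 0.25·112.5 = -16.875

-16.875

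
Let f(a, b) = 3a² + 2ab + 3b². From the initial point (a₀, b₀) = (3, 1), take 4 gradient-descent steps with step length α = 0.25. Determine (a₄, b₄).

(2, 2)

∇f = (6a + 2b, 2a + 6b)
Step 1: at (3, 1), ∇f = (20, 12) → (3, 1) − 0.25·(20, 12) = (-2, -2)
Step 2: at (-2, -2), ∇f = (-16, -16) → (-2, -2) − 0.25·(-16, -16) = (2, 2)
Step 3: at (2, 2), ∇f = (16, 16) → (2, 2) − 0.25·(16, 16) = (-2, -2)
Step 4: at (-2, -2), ∇f = (-16, -16) → (-2, -2) − 0.25·(-16, -16) = (2, 2)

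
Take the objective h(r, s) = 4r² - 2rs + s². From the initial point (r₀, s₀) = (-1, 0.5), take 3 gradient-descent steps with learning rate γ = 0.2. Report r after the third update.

∇h = (8r - 2s, -2r + 2s)
Step 1: at (-1, 0.5), ∇h = (-9, 3) → (-1, 0.5) − 0.2·(-9, 3) = (0.8, -0.1)
Step 2: at (0.8, -0.1), ∇h = (6.6, -1.8) → (0.8, -0.1) − 0.2·(6.6, -1.8) = (-0.52, 0.26)
Step 3: at (-0.52, 0.26), ∇h = (-4.68, 1.56) → (-0.52, 0.26) − 0.2·(-4.68, 1.56) = (0.416, -0.052)
r = 0.416

0.416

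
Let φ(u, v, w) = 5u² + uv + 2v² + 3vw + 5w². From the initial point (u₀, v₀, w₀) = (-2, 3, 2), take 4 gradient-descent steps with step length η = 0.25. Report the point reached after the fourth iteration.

(-4.34375, 10.640625, 27.46875)

∇φ = (10u + v, u + 4v + 3w, 3v + 10w)
Step 1: at (-2, 3, 2), ∇φ = (-17, 16, 29) → (-2, 3, 2) − 0.25·(-17, 16, 29) = (2.25, -1, -5.25)
Step 2: at (2.25, -1, -5.25), ∇φ = (21.5, -17.5, -55.5) → (2.25, -1, -5.25) − 0.25·(21.5, -17.5, -55.5) = (-3.125, 3.375, 8.625)
Step 3: at (-3.125, 3.375, 8.625), ∇φ = (-27.875, 36.25, 96.375) → (-3.125, 3.375, 8.625) − 0.25·(-27.875, 36.25, 96.375) = (3.84375, -5.6875, -15.46875)
Step 4: at (3.84375, -5.6875, -15.46875), ∇φ = (32.75, -65.3125, -171.75) → (3.84375, -5.6875, -15.46875) − 0.25·(32.75, -65.3125, -171.75) = (-4.34375, 10.640625, 27.46875)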